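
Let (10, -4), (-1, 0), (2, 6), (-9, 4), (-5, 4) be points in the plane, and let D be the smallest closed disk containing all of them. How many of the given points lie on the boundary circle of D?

2

By Welzl's lemma the MEC is supported by two points (diametrically opposite) or three points (on a circumcircle).
The farthest pair is (10, -4)–(-9, 4) with squared distance 425. The circle on this segment as diameter has centre (0.5, 0) and r² = 425/4 = 106.25.
Check (-1, 0): distance² to centre = 2.25 ≤ 106.25, so it lies inside.
All remaining points lie in this disk, and no smaller disk contains both endpoints, so this is the minimum enclosing circle.
The points at distance exactly r from the centre are (10, -4), (-9, 4) — 2 points.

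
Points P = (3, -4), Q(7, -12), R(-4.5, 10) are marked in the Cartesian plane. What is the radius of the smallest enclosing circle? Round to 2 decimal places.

Side lengths²: PQ² = 80, PR² = 252.25, QR² = 616.25.
Since QR² = 616.25 ≥ 252.25 + 80 = 332.25, the angle opposite QR is not acute, so the smallest enclosing circle has QR as diameter.
Centre = midpoint of QR = (1.25, -1), r² = 616.25/4 = 154.0625.
r = √(154.0625) ≈ 12.41.

12.41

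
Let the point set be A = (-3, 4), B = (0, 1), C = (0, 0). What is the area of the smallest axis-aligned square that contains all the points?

16

The bounding box has width 3 and height 4.
An axis-aligned square enclosing the set must have side ≥ max(width, height).
So the minimum side is max(3, 4) = 4.
Area = 4² = 16.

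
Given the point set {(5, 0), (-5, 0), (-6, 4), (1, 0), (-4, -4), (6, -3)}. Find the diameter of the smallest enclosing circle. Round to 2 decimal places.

13.89

The minimum enclosing circle of a finite set is fixed by two of the points (as a diameter) or three (as a circumcircle).
The farthest pair is (-6, 4)–(6, -3) with squared distance 193. The circle on this segment as diameter has centre (0, 0.5) and r² = 193/4 = 48.25.
Check (5, 0): distance² to centre = 25.25 ≤ 48.25, so it lies inside.
All remaining points lie in this disk, and no smaller disk contains both endpoints, so this is the minimum enclosing circle.
Diameter = 2r = 2√(48.25) ≈ 13.89.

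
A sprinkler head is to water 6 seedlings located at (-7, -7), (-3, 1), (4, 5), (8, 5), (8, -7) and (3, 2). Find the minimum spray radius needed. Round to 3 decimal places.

9.605

The minimum enclosing circle of a finite set is fixed by two of the points (as a diameter) or three (as a circumcircle).
The farthest pair is (-7, -7)–(8, 5) with squared distance 369. The circle on this segment as diameter has centre (0.5, -1) and r² = 369/4 = 92.25.
Check (-3, 1): distance² to centre = 16.25 ≤ 92.25, so it lies inside.
All remaining points lie in this disk, and no smaller disk contains both endpoints, so this is the minimum enclosing circle.
r = √(92.25) ≈ 9.605.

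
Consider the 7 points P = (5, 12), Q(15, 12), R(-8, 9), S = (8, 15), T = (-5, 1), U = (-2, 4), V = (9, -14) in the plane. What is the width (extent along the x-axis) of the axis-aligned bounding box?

23

max x = 15, min x = -8, so width = 23.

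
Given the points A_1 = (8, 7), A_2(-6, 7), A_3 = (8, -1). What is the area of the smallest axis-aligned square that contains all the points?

196

The bounding box has width 14 and height 8.
An axis-aligned square enclosing the set must have side ≥ max(width, height).
So the minimum side is max(14, 8) = 14.
Area = 14² = 196.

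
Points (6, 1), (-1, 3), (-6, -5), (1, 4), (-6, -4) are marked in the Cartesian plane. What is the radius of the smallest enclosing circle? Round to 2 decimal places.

By Welzl's lemma the MEC is supported by two points (diametrically opposite) or three points (on a circumcircle).
The farthest pair is (6, 1)–(-6, -5) with squared distance 180. The circle on this segment as diameter has centre (0, -2) and r² = 180/4 = 45.
Check (-1, 3): distance² to centre = 26 ≤ 45, so it lies inside.
All remaining points lie in this disk, and no smaller disk contains both endpoints, so this is the minimum enclosing circle.
r = √45 ≈ 6.71.

6.71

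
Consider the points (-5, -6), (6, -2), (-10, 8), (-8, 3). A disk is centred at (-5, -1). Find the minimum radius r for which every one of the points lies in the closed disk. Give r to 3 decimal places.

The required radius is the distance from (-5, -1) to the farthest point.
Squared distances: 25, 122, 106, 25.
Maximum is 122, attained at (6, -2).
r = √122 ≈ 11.045.

11.045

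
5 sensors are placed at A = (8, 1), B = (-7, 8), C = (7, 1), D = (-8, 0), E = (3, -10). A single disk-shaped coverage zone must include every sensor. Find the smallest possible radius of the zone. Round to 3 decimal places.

A smallest enclosing disk is always determined by at most three of the input points on its boundary.
The farthest pair is B–E with squared distance 424. The circle on this segment as diameter has centre (-2, -1) and r² = 424/4 = 106.
Check A: distance² to centre = 104 ≤ 106, so it lies inside.
All remaining points lie in this disk, and no smaller disk contains both endpoints, so this is the minimum enclosing circle.
r = √106 ≈ 10.296.

10.296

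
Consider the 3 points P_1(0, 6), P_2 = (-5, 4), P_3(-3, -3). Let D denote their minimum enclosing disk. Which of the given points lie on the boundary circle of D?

Side lengths²: P_1P_2² = 29, P_1P_3² = 90, P_2P_3² = 53.
Since P_1P_3² = 90 ≥ 53 + 29 = 82, the angle opposite P_1P_3 is not acute, so the smallest enclosing circle has P_1P_3 as diameter.
Centre = midpoint of P_1P_3 = (-1.5, 1.5), r² = 90/4 = 22.5.
The points at distance exactly r from the centre are P_1, P_3 — 2 points.

P_1, P_3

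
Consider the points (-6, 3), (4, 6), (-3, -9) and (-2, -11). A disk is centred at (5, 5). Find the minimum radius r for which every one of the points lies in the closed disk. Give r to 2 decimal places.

The required radius is the distance from (5, 5) to the farthest point.
Squared distances: 125, 2, 260, 305.
Maximum is 305, attained at (-2, -11).
r = √305 ≈ 17.46.

17.46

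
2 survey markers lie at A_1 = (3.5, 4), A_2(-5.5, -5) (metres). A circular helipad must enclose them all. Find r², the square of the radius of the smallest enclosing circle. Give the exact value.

40.5

The smallest circle enclosing two points has them as diameter endpoints.
Centre = midpoint = (-1, -0.5); r² = |A_1A_2|²/4 = 162/4 = 40.5.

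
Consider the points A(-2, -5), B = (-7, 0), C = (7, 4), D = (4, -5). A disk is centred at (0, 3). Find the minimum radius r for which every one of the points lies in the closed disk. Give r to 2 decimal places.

The required radius is the distance from (0, 3) to the farthest point.
Squared distances: 68, 58, 50, 80.
Maximum is 80, attained at D.
r = √80 ≈ 8.94.

8.94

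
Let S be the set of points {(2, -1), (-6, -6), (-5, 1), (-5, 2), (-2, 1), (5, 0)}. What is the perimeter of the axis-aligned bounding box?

Width = max x − min x = 5 − (-6) = 11.
Height = max y − min y = 2 − (-6) = 8.
Perimeter = 2(11 + 8) = 38.

38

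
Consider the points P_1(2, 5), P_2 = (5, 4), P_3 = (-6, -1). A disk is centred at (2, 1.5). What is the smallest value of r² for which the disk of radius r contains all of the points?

The required radius is the distance from (2, 1.5) to the farthest point.
Squared distances: 12.25, 15.25, 70.25.
Maximum is 70.25, attained at P_3.

70.25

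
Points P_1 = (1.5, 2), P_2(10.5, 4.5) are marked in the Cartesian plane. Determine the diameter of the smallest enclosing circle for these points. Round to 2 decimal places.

The smallest circle enclosing two points has them as diameter endpoints.
Centre = midpoint = (6, 3.25); r² = |P_1P_2|²/4 = 87.25/4 = 21.8125.
Diameter = 2r = 2√(21.8125) ≈ 9.34.

9.34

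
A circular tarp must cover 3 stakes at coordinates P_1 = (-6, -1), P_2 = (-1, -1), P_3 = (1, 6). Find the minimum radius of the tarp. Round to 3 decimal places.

Side lengths²: P_1P_2² = 25, P_1P_3² = 98, P_2P_3² = 53.
Since P_1P_3² = 98 ≥ 53 + 25 = 78, the angle opposite P_1P_3 is not acute, so the smallest enclosing circle has P_1P_3 as diameter.
Centre = midpoint of P_1P_3 = (-2.5, 2.5), r² = 98/4 = 24.5.
r = √(24.5) ≈ 4.950.

4.950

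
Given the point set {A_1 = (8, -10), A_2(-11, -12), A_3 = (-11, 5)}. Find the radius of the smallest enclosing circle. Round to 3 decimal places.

Side lengths²: A_1A_2² = 365, A_1A_3² = 586, A_2A_3² = 289.
Since A_1A_3² = 586 < 365 + 289 = 654, the triangle is acute, so the smallest enclosing circle is the circumcircle.
Circumcentre = (-87/38, -3.5), r² = 106945/722.
r = √(106945/722) ≈ 12.171.

12.171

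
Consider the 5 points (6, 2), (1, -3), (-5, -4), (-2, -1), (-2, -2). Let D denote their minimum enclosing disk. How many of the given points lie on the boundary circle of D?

2

The farthest pair is (6, 2)–(-5, -4) with squared distance 157. The circle on this segment as diameter has centre (0.5, -1) and r² = 157/4 = 39.25.
Check (1, -3): distance² to centre = 4.25 ≤ 39.25, so it lies inside.
All remaining points lie in this disk, and no smaller disk contains both endpoints, so this is the minimum enclosing circle.
The points at distance exactly r from the centre are (6, 2), (-5, -4) — 2 points.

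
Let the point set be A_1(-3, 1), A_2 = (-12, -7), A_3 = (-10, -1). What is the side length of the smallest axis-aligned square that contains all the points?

The bounding box has width 9 and height 8.
An axis-aligned square enclosing the set must have side ≥ max(width, height).
So the minimum side is max(9, 8) = 9.

9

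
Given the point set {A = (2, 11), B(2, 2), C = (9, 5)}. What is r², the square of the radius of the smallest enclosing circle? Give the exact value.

2465/98

Side lengths²: AB² = 81, AC² = 85, BC² = 58.
Since AC² = 85 < 81 + 58 = 139, the triangle is acute, so the smallest enclosing circle is the circumcircle.
Circumcentre = (59/14, 6.5), r² = 2465/98.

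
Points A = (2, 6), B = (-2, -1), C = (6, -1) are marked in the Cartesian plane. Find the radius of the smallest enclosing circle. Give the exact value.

Side lengths²: AB² = 65, AC² = 65, BC² = 64.
Since AC² = 65 < 65 + 64 = 129, the triangle is acute, so the smallest enclosing circle is the circumcircle.
Circumcentre = (2, 19/14), r² = 4225/196.
r = √(4225/196) = 65/14.

65/14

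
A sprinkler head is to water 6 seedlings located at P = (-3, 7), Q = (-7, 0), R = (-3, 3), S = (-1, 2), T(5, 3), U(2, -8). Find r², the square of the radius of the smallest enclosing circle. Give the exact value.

62.5

The minimum enclosing circle of a finite set is fixed by two of the points (as a diameter) or three (as a circumcircle).
The farthest pair is P–U with squared distance 250. The circle on this segment as diameter has centre (-0.5, -0.5) and r² = 250/4 = 62.5.
Check Q: distance² to centre = 42.5 ≤ 62.5, so it lies inside.
All remaining points lie in this disk, and no smaller disk contains both endpoints, so this is the minimum enclosing circle.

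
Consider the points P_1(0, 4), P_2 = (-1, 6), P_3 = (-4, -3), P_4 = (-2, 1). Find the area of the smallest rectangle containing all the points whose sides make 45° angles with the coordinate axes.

In coordinates u = x + y, v = x − y the rectangle is axis-aligned; the map (x,y)→(u,v) scales areas by 2.
u-values: 4, 5, -7, -1; range = 5 − (-7) = 12.
v-values: -4, -7, -1, -3; range = -1 − (-7) = 6.
Area = (12 × 6) / 2 = 36.

36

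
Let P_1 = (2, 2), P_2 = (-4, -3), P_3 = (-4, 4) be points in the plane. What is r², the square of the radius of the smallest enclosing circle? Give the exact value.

Side lengths²: P_1P_2² = 61, P_1P_3² = 40, P_2P_3² = 49.
Since P_1P_2² = 61 < 49 + 40 = 89, the triangle is acute, so the smallest enclosing circle is the circumcircle.
Circumcentre = (-11/6, 0.5), r² = 305/18.

305/18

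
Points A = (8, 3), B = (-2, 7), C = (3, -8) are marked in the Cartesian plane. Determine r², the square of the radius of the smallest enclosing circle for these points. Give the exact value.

Side lengths²: AB² = 116, AC² = 146, BC² = 250.
Since BC² = 250 < 146 + 116 = 262, the triangle is acute, so the smallest enclosing circle is the circumcircle.
Circumcentre = (11/13, -5/13), r² = 10585/169.

10585/169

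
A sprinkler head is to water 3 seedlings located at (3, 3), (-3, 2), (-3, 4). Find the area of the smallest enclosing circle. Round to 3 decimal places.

Call the three points A, B, C in the order given.
Side lengths²: AB² = 37, AC² = 37, BC² = 4.
Since AC² = 37 < 37 + 4 = 41, the triangle is acute, so the smallest enclosing circle is the circumcircle.
Circumcentre = (-1/12, 3), r² = 1369/144.
Area = π·r² = π·1369/144 ≈ 29.867.

29.867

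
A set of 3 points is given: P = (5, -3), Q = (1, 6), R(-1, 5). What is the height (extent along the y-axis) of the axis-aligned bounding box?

9

max y = 6, min y = -3, so height = 9.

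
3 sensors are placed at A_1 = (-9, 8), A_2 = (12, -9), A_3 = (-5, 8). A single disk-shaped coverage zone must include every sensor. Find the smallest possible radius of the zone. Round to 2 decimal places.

Side lengths²: A_1A_2² = 730, A_1A_3² = 16, A_2A_3² = 578.
Since A_1A_2² = 730 ≥ 578 + 16 = 594, the angle opposite A_1A_2 is not acute, so the smallest enclosing circle has A_1A_2 as diameter.
Centre = midpoint of A_1A_2 = (1.5, -0.5), r² = 730/4 = 182.5.
r = √(182.5) ≈ 13.51.

13.51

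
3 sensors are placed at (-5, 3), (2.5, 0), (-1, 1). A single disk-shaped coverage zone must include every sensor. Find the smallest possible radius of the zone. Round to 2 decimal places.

Call the three points A, B, C in the order given.
Side lengths²: AB² = 65.25, AC² = 20, BC² = 13.25.
Since AB² = 65.25 ≥ 20 + 13.25 = 33.25, the angle opposite AB is not acute, so the smallest enclosing circle has AB as diameter.
Centre = midpoint of AB = (-1.25, 1.5), r² = 65.25/4 = 16.3125.
r = √(16.3125) ≈ 4.04.

4.04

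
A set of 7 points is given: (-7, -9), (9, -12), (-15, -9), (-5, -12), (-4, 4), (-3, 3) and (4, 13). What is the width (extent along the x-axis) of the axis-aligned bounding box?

24

max x = 9, min x = -15, so width = 24.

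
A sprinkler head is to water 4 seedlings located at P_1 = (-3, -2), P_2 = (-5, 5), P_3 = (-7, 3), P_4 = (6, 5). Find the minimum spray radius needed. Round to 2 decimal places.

6.58

The minimum enclosing circle of a finite set is fixed by two of the points (as a diameter) or three (as a circumcircle).
The farthest pair is P_3–P_4 with squared distance 173. The circle on this segment as diameter has centre (-0.5, 4) and r² = 173/4 = 43.25.
Check P_1: distance² to centre = 42.25 ≤ 43.25, so it lies inside.
All remaining points lie in this disk, and no smaller disk contains both endpoints, so this is the minimum enclosing circle.
r = √(43.25) ≈ 6.58.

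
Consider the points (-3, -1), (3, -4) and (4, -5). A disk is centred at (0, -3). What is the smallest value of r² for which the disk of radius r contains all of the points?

20

The required radius is the distance from (0, -3) to the farthest point.
Squared distances: 13, 10, 20.
Maximum is 20, attained at (4, -5).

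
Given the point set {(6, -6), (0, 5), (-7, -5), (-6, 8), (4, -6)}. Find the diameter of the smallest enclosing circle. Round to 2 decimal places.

18.44

By Welzl's lemma the MEC is supported by two points (diametrically opposite) or three points (on a circumcircle).
The farthest pair is (6, -6)–(-6, 8) with squared distance 340. The circle on this segment as diameter has centre (0, 1) and r² = 340/4 = 85.
Check (0, 5): distance² to centre = 16 ≤ 85, so it lies inside.
All remaining points lie in this disk, and no smaller disk contains both endpoints, so this is the minimum enclosing circle.
Diameter = 2r = 2√85 ≈ 18.44.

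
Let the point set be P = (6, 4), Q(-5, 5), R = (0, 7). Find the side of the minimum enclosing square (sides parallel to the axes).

The bounding box has width 11 and height 3.
An axis-aligned square enclosing the set must have side ≥ max(width, height).
So the minimum side is max(11, 3) = 11.

11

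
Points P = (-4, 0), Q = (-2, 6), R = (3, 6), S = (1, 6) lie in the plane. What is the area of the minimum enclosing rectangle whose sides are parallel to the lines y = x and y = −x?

In coordinates u = x + y, v = x − y the rectangle is axis-aligned; the map (x,y)→(u,v) scales areas by 2.
u-values: -4, 4, 9, 7; range = 9 − (-4) = 13.
v-values: -4, -8, -3, -5; range = -3 − (-8) = 5.
Area = (13 × 5) / 2 = 32.5.

32.5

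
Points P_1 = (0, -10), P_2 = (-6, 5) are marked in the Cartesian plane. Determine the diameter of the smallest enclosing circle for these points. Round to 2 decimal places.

The smallest circle enclosing two points has them as diameter endpoints.
Centre = midpoint = (-3, -2.5); r² = |P_1P_2|²/4 = 261/4 = 65.25.
Diameter = 2r = 2√(65.25) ≈ 16.16.

16.16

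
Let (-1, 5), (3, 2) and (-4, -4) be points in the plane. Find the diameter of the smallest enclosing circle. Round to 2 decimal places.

Call the three points A, B, C in the order given.
Side lengths²: AB² = 25, AC² = 90, BC² = 85.
Since AC² = 90 < 85 + 25 = 110, the triangle is acute, so the smallest enclosing circle is the circumcircle.
Circumcentre = (-1.5, 1/6), r² = 425/18.
Diameter = 2r = 2√(425/18) ≈ 9.72.

9.72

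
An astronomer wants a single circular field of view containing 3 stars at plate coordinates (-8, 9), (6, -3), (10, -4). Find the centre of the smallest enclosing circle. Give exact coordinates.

Call the three points A, B, C in the order given.
Side lengths²: AB² = 340, AC² = 493, BC² = 17.
Since AC² = 493 ≥ 340 + 17 = 357, the angle opposite AC is not acute, so the smallest enclosing circle has AC as diameter.
Centre = midpoint of AC = (1, 2.5), r² = 493/4 = 123.25.
Centre = (1, 2.5).

(1, 2.5)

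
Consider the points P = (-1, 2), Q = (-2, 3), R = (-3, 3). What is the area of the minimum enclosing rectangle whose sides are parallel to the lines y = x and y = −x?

1.5

In coordinates u = x + y, v = x − y the rectangle is axis-aligned; the map (x,y)→(u,v) scales areas by 2.
u-values: 1, 1, 0; range = 1 − 0 = 1.
v-values: -3, -5, -6; range = -3 − (-6) = 3.
Area = (1 × 3) / 2 = 1.5.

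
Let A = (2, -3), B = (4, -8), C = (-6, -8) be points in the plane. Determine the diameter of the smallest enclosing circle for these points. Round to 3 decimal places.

Side lengths²: AB² = 29, AC² = 89, BC² = 100.
Since BC² = 100 < 89 + 29 = 118, the triangle is acute, so the smallest enclosing circle is the circumcircle.
Circumcentre = (-1, -7.1), r² = 25.81.
Diameter = 2r = 2√(25.81) ≈ 10.161.

10.161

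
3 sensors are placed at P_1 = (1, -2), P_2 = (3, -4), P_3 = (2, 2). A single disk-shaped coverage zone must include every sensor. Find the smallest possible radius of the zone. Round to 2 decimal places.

Side lengths²: P_1P_2² = 8, P_1P_3² = 17, P_2P_3² = 37.
Since P_2P_3² = 37 ≥ 17 + 8 = 25, the angle opposite P_2P_3 is not acute, so the smallest enclosing circle has P_2P_3 as diameter.
Centre = midpoint of P_2P_3 = (2.5, -1), r² = 37/4 = 9.25.
r = √(9.25) ≈ 3.04.

3.04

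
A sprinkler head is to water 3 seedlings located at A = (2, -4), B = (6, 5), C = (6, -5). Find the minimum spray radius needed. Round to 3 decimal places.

5.076

Side lengths²: AB² = 97, AC² = 17, BC² = 100.
Since BC² = 100 < 97 + 17 = 114, the triangle is acute, so the smallest enclosing circle is the circumcircle.
Circumcentre = (5.125, 0), r² = 25.765625.
r = √(25.765625) ≈ 5.076.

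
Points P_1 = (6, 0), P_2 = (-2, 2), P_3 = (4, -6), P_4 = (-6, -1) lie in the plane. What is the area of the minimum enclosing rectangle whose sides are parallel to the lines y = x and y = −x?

97.5

In coordinates u = x + y, v = x − y the rectangle is axis-aligned; the map (x,y)→(u,v) scales areas by 2.
u-values: 6, 0, -2, -7; range = 6 − (-7) = 13.
v-values: 6, -4, 10, -5; range = 10 − (-5) = 15.
Area = (13 × 15) / 2 = 97.5.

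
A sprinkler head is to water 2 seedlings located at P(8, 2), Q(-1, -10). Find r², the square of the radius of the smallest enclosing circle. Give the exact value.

The smallest circle enclosing two points has them as diameter endpoints.
Centre = midpoint = (3.5, -4); r² = |PQ|²/4 = 225/4 = 56.25.

56.25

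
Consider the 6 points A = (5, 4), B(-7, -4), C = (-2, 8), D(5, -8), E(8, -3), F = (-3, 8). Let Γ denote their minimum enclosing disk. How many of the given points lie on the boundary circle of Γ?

3

The farthest pair is D–F with squared distance 320. The circle on this segment as diameter has centre (1, 0) and r² = 320/4 = 80.
Check A: distance² to centre = 32 ≤ 80, so it lies inside.
All remaining points lie in this disk, and no smaller disk contains both endpoints, so this is the minimum enclosing circle.
The points at distance exactly r from the centre are B, D, F — 3 points.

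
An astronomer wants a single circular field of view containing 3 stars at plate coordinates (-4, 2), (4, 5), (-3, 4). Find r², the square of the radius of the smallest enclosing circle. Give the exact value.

18.25

Call the three points A, B, C in the order given.
Side lengths²: AB² = 73, AC² = 5, BC² = 50.
Since AB² = 73 ≥ 50 + 5 = 55, the angle opposite AB is not acute, so the smallest enclosing circle has AB as diameter.
Centre = midpoint of AB = (0, 3.5), r² = 73/4 = 18.25.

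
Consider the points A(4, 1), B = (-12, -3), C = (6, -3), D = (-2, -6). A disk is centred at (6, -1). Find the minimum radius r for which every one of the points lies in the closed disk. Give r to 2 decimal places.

18.11

The required radius is the distance from (6, -1) to the farthest point.
Squared distances: 8, 328, 4, 89.
Maximum is 328, attained at B.
r = √328 ≈ 18.11.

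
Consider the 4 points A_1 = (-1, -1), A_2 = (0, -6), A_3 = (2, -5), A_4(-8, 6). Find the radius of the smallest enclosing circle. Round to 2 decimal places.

A smallest enclosing disk is always determined by at most three of the input points on its boundary.
The farthest pair is A_3–A_4 with squared distance 221. The circle on this segment as diameter has centre (-3, 0.5) and r² = 221/4 = 55.25.
Check A_1: distance² to centre = 6.25 ≤ 55.25, so it lies inside.
All remaining points lie in this disk, and no smaller disk contains both endpoints, so this is the minimum enclosing circle.
r = √(55.25) ≈ 7.43.

7.43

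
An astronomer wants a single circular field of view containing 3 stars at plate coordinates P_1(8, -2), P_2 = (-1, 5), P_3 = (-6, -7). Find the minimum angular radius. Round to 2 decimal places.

7.70

Side lengths²: P_1P_2² = 130, P_1P_3² = 221, P_2P_3² = 169.
Since P_1P_3² = 221 < 169 + 130 = 299, the triangle is acute, so the smallest enclosing circle is the circumcircle.
Circumcentre = (7/22, -57/22), r² = 14365/242.
r = √(14365/242) ≈ 7.70.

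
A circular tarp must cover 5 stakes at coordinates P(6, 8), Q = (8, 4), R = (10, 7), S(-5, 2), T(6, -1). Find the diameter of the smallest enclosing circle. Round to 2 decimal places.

15.81

By Welzl's lemma the MEC is supported by two points (diametrically opposite) or three points (on a circumcircle).
The farthest pair is R–S with squared distance 250. The circle on this segment as diameter has centre (2.5, 4.5) and r² = 250/4 = 62.5.
Check P: distance² to centre = 24.5 ≤ 62.5, so it lies inside.
All remaining points lie in this disk, and no smaller disk contains both endpoints, so this is the minimum enclosing circle.
Diameter = 2r = 2√(62.5) ≈ 15.81.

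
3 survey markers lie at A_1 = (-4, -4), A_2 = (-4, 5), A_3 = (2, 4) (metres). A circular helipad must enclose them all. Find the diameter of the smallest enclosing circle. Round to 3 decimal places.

Side lengths²: A_1A_2² = 81, A_1A_3² = 100, A_2A_3² = 37.
Since A_1A_3² = 100 < 81 + 37 = 118, the triangle is acute, so the smallest enclosing circle is the circumcircle.
Circumcentre = (-5/3, 0.5), r² = 925/36.
Diameter = 2r = 2√(925/36) ≈ 10.138.

10.138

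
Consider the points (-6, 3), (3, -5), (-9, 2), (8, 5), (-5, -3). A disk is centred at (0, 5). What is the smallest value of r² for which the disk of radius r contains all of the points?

The required radius is the distance from (0, 5) to the farthest point.
Squared distances: 40, 109, 90, 64, 89.
Maximum is 109, attained at (3, -5).

109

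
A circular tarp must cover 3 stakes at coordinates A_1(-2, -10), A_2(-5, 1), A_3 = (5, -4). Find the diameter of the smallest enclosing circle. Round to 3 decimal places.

12.371

Side lengths²: A_1A_2² = 130, A_1A_3² = 85, A_2A_3² = 125.
Since A_1A_2² = 130 < 125 + 85 = 210, the triangle is acute, so the smallest enclosing circle is the circumcircle.
Circumcentre = (-45/38, -147/38), r² = 27625/722.
Diameter = 2r = 2√(27625/722) ≈ 12.371.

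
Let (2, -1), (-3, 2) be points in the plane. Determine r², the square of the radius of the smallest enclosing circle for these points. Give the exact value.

8.5

The smallest circle enclosing two points has them as diameter endpoints.
Centre = midpoint = (-0.5, 0.5); r² = |(2, -1)−(-3, 2)|²/4 = 34/4 = 8.5.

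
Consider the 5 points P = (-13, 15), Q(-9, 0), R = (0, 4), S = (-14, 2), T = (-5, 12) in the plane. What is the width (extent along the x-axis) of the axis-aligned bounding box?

14

max x = 0, min x = -14, so width = 14.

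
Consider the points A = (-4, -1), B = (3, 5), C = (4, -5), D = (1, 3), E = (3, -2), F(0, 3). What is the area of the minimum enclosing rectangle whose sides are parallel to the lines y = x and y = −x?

In coordinates u = x + y, v = x − y the rectangle is axis-aligned; the map (x,y)→(u,v) scales areas by 2.
u-values: -5, 8, -1, 4, 1, 3; range = 8 − (-5) = 13.
v-values: -3, -2, 9, -2, 5, -3; range = 9 − (-3) = 12.
Area = (13 × 12) / 2 = 78.

78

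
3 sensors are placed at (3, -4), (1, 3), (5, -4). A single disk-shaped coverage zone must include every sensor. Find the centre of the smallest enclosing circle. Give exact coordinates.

Call the three points A, B, C in the order given.
Side lengths²: AB² = 53, AC² = 4, BC² = 65.
Since BC² = 65 ≥ 53 + 4 = 57, the angle opposite BC is not acute, so the smallest enclosing circle has BC as diameter.
Centre = midpoint of BC = (3, -0.5), r² = 65/4 = 16.25.
Centre = (3, -0.5).

(3, -0.5)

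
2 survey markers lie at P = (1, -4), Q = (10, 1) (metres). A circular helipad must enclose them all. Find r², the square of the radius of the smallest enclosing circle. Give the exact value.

26.5

The smallest circle enclosing two points has them as diameter endpoints.
Centre = midpoint = (5.5, -1.5); r² = |PQ|²/4 = 106/4 = 26.5.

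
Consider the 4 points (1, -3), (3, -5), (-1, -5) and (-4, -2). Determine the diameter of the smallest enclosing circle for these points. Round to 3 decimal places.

The minimum enclosing circle of a finite set is fixed by two of the points (as a diameter) or three (as a circumcircle).
The farthest pair is (3, -5)–(-4, -2) with squared distance 58. The circle on this segment as diameter has centre (-0.5, -3.5) and r² = 58/4 = 14.5.
Check (1, -3): distance² to centre = 2.5 ≤ 14.5, so it lies inside.
All remaining points lie in this disk, and no smaller disk contains both endpoints, so this is the minimum enclosing circle.
Diameter = 2r = 2√(14.5) ≈ 7.616.

7.616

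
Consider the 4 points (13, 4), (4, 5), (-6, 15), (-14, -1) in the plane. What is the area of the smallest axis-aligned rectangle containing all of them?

x ranges over [-14, 13], width 27.
y ranges over [-1, 15], height 16.
Area = 27 × 16 = 432.

432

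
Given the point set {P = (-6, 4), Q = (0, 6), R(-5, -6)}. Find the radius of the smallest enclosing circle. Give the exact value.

6.5

Side lengths²: PQ² = 40, PR² = 101, QR² = 169.
Since QR² = 169 ≥ 101 + 40 = 141, the angle opposite QR is not acute, so the smallest enclosing circle has QR as diameter.
Centre = midpoint of QR = (-2.5, 0), r² = 169/4 = 42.25.
r = √(42.25) = 6.5.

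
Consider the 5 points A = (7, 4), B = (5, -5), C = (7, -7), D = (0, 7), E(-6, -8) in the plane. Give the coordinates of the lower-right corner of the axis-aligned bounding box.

x-range [-6, 7], y-range [-8, 7].
The lower-right corner is (7, -8).

(7, -8)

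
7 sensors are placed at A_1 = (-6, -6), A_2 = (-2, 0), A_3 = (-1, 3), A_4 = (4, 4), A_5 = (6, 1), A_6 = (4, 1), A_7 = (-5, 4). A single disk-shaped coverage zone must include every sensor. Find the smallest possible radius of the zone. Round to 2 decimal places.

A smallest enclosing disk is always determined by at most three of the input points on its boundary.
The minimum enclosing circle is determined by three boundary points: A_1, A_4, A_5.
Their circumcentre is (-0.7, -1.3) with r² = 50.18.
The farthest remaining point A_7 is at distance² 46.58 ≤ 50.18.
r = √(50.18) ≈ 7.08.

7.08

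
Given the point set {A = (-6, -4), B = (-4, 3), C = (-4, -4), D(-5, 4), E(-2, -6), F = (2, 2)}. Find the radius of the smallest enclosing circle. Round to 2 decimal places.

5.31

A smallest enclosing disk is always determined by at most three of the input points on its boundary.
The minimum enclosing circle is determined by three boundary points: D, E, F.
Their circumcentre is (-2.5625, -0.71875) with r² = 28.2080078125.
The farthest remaining point A is at distance² 22.5830078125 ≤ 28.2080078125.
r = √(28.2080078125) ≈ 5.31.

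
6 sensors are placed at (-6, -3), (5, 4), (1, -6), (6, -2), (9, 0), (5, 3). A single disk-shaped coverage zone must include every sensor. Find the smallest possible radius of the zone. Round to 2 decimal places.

The farthest pair is (-6, -3)–(9, 0) with squared distance 234. The circle on this segment as diameter has centre (1.5, -1.5) and r² = 234/4 = 58.5.
Check (5, 4): distance² to centre = 42.5 ≤ 58.5, so it lies inside.
All remaining points lie in this disk, and no smaller disk contains both endpoints, so this is the minimum enclosing circle.
r = √(58.5) ≈ 7.65.

7.65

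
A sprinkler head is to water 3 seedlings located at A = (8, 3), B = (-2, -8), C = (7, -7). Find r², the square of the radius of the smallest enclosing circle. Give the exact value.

55.25

Side lengths²: AB² = 221, AC² = 101, BC² = 82.
Since AB² = 221 ≥ 101 + 82 = 183, the angle opposite AB is not acute, so the smallest enclosing circle has AB as diameter.
Centre = midpoint of AB = (3, -2.5), r² = 221/4 = 55.25.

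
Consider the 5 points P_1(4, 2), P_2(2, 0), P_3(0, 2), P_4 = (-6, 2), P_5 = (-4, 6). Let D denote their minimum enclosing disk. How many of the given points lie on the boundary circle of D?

3

The minimum enclosing circle of a finite set is fixed by two of the points (as a diameter) or three (as a circumcircle).
The farthest pair is P_1–P_4 with squared distance 100. The circle on this segment as diameter has centre (-1, 2) and r² = 100/4 = 25.
Check P_2: distance² to centre = 13 ≤ 25, so it lies inside.
All remaining points lie in this disk, and no smaller disk contains both endpoints, so this is the minimum enclosing circle.
The points at distance exactly r from the centre are P_1, P_4, P_5 — 3 points.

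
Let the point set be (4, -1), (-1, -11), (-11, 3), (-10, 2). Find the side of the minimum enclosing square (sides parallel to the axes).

The bounding box has width 15 and height 14.
An axis-aligned square enclosing the set must have side ≥ max(width, height).
So the minimum side is max(15, 14) = 15.

15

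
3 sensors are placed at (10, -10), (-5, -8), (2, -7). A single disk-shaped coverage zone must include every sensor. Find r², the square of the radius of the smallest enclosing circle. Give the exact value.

Call the three points A, B, C in the order given.
Side lengths²: AB² = 229, AC² = 73, BC² = 50.
Since AB² = 229 ≥ 73 + 50 = 123, the angle opposite AB is not acute, so the smallest enclosing circle has AB as diameter.
Centre = midpoint of AB = (2.5, -9), r² = 229/4 = 57.25.

57.25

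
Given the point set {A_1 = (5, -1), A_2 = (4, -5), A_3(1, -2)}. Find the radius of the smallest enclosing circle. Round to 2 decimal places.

Side lengths²: A_1A_2² = 17, A_1A_3² = 17, A_2A_3² = 18.
Since A_2A_3² = 18 < 17 + 17 = 34, the triangle is acute, so the smallest enclosing circle is the circumcircle.
Circumcentre = (3.3, -2.7), r² = 5.78.
r = √(5.78) ≈ 2.40.

2.40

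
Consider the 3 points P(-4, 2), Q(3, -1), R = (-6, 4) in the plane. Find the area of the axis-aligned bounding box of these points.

x ranges over [-6, 3], width 9.
y ranges over [-1, 4], height 5.
Area = 9 × 5 = 45.

45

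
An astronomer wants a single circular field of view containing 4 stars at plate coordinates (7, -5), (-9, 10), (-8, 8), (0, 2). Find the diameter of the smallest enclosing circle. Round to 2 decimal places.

A smallest enclosing disk is always determined by at most three of the input points on its boundary.
The farthest pair is (7, -5)–(-9, 10) with squared distance 481. The circle on this segment as diameter has centre (-1, 2.5) and r² = 481/4 = 120.25.
Check (-8, 8): distance² to centre = 79.25 ≤ 120.25, so it lies inside.
All remaining points lie in this disk, and no smaller disk contains both endpoints, so this is the minimum enclosing circle.
Diameter = 2r = 2√(120.25) ≈ 21.93.

21.93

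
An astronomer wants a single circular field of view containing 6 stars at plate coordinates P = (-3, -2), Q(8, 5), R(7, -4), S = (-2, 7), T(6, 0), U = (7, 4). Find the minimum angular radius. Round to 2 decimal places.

By Welzl's lemma the MEC is supported by two points (diametrically opposite) or three points (on a circumcircle).
The farthest pair is R–S with squared distance 202. The circle on this segment as diameter has centre (2.5, 1.5) and r² = 202/4 = 50.5.
Check P: distance² to centre = 42.5 ≤ 50.5, so it lies inside.
All remaining points lie in this disk, and no smaller disk contains both endpoints, so this is the minimum enclosing circle.
r = √(50.5) ≈ 7.11.

7.11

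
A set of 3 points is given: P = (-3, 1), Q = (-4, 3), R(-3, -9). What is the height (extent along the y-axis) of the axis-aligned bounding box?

max y = 3, min y = -9, so height = 12.

12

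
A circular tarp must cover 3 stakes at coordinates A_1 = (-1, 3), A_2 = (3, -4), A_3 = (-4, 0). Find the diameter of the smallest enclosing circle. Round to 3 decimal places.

Side lengths²: A_1A_2² = 65, A_1A_3² = 18, A_2A_3² = 65.
Since A_2A_3² = 65 < 65 + 18 = 83, the triangle is acute, so the smallest enclosing circle is the circumcircle.
Circumcentre = (1/22, -23/22), r² = 4225/242.
Diameter = 2r = 2√(4225/242) ≈ 8.357.

8.357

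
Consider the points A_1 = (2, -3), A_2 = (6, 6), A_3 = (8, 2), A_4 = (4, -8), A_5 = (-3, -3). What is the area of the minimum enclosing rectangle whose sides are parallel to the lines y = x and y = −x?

In coordinates u = x + y, v = x − y the rectangle is axis-aligned; the map (x,y)→(u,v) scales areas by 2.
u-values: -1, 12, 10, -4, -6; range = 12 − (-6) = 18.
v-values: 5, 0, 6, 12, 0; range = 12 − 0 = 12.
Area = (18 × 12) / 2 = 108.

108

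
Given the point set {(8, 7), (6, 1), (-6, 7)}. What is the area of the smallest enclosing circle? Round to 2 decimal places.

Call the three points A, B, C in the order given.
Side lengths²: AB² = 40, AC² = 196, BC² = 180.
Since AC² = 196 < 180 + 40 = 220, the triangle is acute, so the smallest enclosing circle is the circumcircle.
Circumcentre = (1, 6), r² = 50.
Area = π·r² = π·50 ≈ 157.08.

157.08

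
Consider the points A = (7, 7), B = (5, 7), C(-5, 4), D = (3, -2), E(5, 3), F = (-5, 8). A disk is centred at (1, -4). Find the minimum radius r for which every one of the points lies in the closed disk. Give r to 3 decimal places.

13.416

The required radius is the distance from (1, -4) to the farthest point.
Squared distances: 157, 137, 100, 8, 65, 180.
Maximum is 180, attained at F.
r = √180 ≈ 13.416.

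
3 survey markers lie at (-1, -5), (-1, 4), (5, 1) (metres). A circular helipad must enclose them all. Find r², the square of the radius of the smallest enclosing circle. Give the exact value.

22.5

Call the three points A, B, C in the order given.
Side lengths²: AB² = 81, AC² = 72, BC² = 45.
Since AB² = 81 < 72 + 45 = 117, the triangle is acute, so the smallest enclosing circle is the circumcircle.
Circumcentre = (0.5, -0.5), r² = 22.5.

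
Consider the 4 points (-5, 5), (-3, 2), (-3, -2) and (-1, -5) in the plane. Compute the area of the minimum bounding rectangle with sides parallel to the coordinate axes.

x ranges over [-5, -1], width 4.
y ranges over [-5, 5], height 10.
Area = 4 × 10 = 40.

40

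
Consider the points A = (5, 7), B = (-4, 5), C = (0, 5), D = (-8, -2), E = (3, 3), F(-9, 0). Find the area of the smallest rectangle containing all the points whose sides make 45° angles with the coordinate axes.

99

In coordinates u = x + y, v = x − y the rectangle is axis-aligned; the map (x,y)→(u,v) scales areas by 2.
u-values: 12, 1, 5, -10, 6, -9; range = 12 − (-10) = 22.
v-values: -2, -9, -5, -6, 0, -9; range = 0 − (-9) = 9.
Area = (22 × 9) / 2 = 99.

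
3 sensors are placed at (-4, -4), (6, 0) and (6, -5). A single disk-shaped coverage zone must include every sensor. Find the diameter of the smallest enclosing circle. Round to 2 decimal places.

10.82

Call the three points A, B, C in the order given.
Side lengths²: AB² = 116, AC² = 101, BC² = 25.
Since AB² = 116 < 101 + 25 = 126, the triangle is acute, so the smallest enclosing circle is the circumcircle.
Circumcentre = (1.2, -2.5), r² = 29.29.
Diameter = 2r = 2√(29.29) ≈ 10.82.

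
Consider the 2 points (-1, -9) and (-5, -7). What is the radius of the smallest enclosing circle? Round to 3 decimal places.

The smallest circle enclosing two points has them as diameter endpoints.
Centre = midpoint = (-3, -8); r² = |(-1, -9)−(-5, -7)|²/4 = 20/4 = 5.
r = √5 ≈ 2.236.

2.236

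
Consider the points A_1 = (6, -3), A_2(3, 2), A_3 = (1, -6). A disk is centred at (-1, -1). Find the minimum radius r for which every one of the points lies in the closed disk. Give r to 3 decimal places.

7.280

The required radius is the distance from (-1, -1) to the farthest point.
Squared distances: 53, 25, 29.
Maximum is 53, attained at A_1.
r = √53 ≈ 7.280.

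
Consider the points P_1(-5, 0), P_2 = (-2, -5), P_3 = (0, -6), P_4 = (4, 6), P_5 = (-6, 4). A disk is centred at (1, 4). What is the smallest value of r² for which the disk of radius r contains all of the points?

The required radius is the distance from (1, 4) to the farthest point.
Squared distances: 52, 90, 101, 13, 49.
Maximum is 101, attained at P_3.

101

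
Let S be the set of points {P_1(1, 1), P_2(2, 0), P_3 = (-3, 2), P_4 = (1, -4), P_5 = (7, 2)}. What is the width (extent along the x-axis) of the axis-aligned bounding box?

10

max x = 7, min x = -3, so width = 10.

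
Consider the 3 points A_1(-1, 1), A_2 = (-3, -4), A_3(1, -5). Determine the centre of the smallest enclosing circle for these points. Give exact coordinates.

Side lengths²: A_1A_2² = 29, A_1A_3² = 40, A_2A_3² = 17.
Since A_1A_3² = 40 < 29 + 17 = 46, the triangle is acute, so the smallest enclosing circle is the circumcircle.
Circumcentre = (-9/22, -47/22), r² = 2465/242.
Centre = (-9/22, -47/22).

(-9/22, -47/22)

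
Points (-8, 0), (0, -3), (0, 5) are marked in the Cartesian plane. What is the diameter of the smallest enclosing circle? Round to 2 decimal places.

10.08

Call the three points A, B, C in the order given.
Side lengths²: AB² = 73, AC² = 89, BC² = 64.
Since AC² = 89 < 73 + 64 = 137, the triangle is acute, so the smallest enclosing circle is the circumcircle.
Circumcentre = (-3.0625, 1), r² = 25.37890625.
Diameter = 2r = 2√(25.37890625) ≈ 10.08.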